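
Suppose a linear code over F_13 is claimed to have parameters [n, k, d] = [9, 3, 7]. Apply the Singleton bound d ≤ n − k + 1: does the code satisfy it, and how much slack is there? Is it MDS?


Singleton RHS = n − k + 1 = 7, slack = 0, bound satisfied, MDS.

Singleton bound: d ≤ n − k + 1.
Here n = 9, k = 3, so n − k + 1 = 7.
Given d = 7, check d ≤ 7: YES.
Slack = (n − k + 1) − d = 0.
The code is MDS (slack = 0).
Description: the claimed parameters are [9, 3, 7]_13; such a code would be MDS (meets Singleton bound).


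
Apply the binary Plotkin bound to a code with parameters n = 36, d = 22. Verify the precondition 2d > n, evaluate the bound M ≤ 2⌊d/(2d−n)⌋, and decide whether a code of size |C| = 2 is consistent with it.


Plotkin bound M ≤ 4; given |C| = 2 ≤ bound (satisfied).

Check applicability: 2d = 44, n = 36.
2d − n = 8 > 0, so Plotkin applies.
Compute d/(2d−n) = 22/8 ≈ 2.7500.
⌊d/(2d−n)⌋ = 2.
Plotkin bound: M ≤ 2·2 = 4.
Given |C| = 2, check: satisfied.
This |C| is below the Plotkin bound.


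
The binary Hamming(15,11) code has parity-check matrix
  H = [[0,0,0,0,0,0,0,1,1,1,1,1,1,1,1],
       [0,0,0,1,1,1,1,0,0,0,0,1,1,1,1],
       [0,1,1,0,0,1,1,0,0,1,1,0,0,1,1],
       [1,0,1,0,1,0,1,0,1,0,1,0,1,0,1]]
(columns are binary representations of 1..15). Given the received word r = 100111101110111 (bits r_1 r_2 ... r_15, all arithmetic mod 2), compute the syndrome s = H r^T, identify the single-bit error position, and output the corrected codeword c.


s = (0, 1, 0, 1)^T, error position = 5, corrected codeword c = 100101101110111

Compute s = H r^T mod 2 one row at a time:
  s_1 = 0 + 1 + 1 + 1 + 0 + 1 + 1 + 1 = 6 ≡ 0 (mod 2).
  s_2 = 1 + 1 + 1 + 1 + 0 + 1 + 1 + 1 = 7 ≡ 1 (mod 2).
  s_3 = 0 + 0 + 1 + 1 + 1 + 1 + 1 + 1 = 6 ≡ 0 (mod 2).
  s_4 = 1 + 0 + 1 + 1 + 1 + 1 + 1 + 1 = 7 ≡ 1 (mod 2).
s = (0, 1, 0, 1)^T — this equals column 5 of H (binary 0101), so error is at position 5.
Correct: flip bit 5 of r = 100111101110111 to get c = 100101101110111.


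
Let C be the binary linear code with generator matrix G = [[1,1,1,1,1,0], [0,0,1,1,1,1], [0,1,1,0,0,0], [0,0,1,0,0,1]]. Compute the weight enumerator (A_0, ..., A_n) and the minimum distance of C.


Weight distribution: A_0 = 1, A_1 = 1, A_2 = 4, A_3 = 4, A_4 = 3, A_5 = 3. Minimum distance d = 1.

Enumerate all 2^4 = 16 messages m ∈ F_2^4.
For each, compute codeword c = mG in F_2^6, then tally its weight.
  m = 0000 → c = 000000, weight = 0.
  m = 1000 → c = 111110, weight = 5.
  m = 0100 → c = 001111, weight = 4.
  m = 1100 → c = 110001, weight = 3.
  m = 0010 → c = 011000, weight = 2.
  m = 1010 → c = 100110, weight = 3.
  m = 0110 → c = 010111, weight = 4.
  m = 1110 → c = 101001, weight = 3.
  m = 0001 → c = 001001, weight = 2.
  m = 1001 → c = 110111, weight = 5.
  m = 0101 → c = 000110, weight = 2.
  m = 1101 → c = 111000, weight = 3.
  m = 0011 → c = 010001, weight = 2.
  m = 1011 → c = 101111, weight = 5.
  m = 0111 → c = 011110, weight = 4.
  m = 1111 → c = 100000, weight = 1.
Tally weights:
  weight 0: 1 codewords.
  weight 1: 1 codewords.
  weight 2: 4 codewords.
  weight 3: 4 codewords.
  weight 4: 3 codewords.
  weight 5: 3 codewords.
Minimum distance d = smallest w > 0 with A_w > 0 = 1.
Sanity: Σ A_w = 16 = 2^4 = 16 ✓.


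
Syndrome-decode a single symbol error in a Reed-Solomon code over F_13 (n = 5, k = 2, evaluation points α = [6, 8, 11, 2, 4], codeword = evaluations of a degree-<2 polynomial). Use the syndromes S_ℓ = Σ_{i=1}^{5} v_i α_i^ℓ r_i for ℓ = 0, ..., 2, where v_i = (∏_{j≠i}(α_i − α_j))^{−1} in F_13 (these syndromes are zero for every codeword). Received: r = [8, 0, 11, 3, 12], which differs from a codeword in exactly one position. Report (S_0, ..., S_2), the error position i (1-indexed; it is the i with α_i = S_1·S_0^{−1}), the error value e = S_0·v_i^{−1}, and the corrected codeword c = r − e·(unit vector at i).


S = (4, 6, 9), error at position 2, error magnitude e = 9, c = [8, 4, 11, 3, 12].

Step 1: column multipliers v_i = (∏_{j≠i}(α_i − α_j))^{−1} mod 13.
  i = 1 (α = 6): (6−8)(6−11)(6−2)(6−4) = (−2)·(−5)·4·2 = 80 ≡ 2, so v_1 = 2^{−1} = 7 (mod 13).
  i = 2 (α = 8): (8−6)(8−11)(8−2)(8−4) = 2·(−3)·6·4 = −144 ≡ 12, so v_2 = 12^{−1} = 12 (mod 13).
  i = 3 (α = 11): (11−6)(11−8)(11−2)(11−4) = 5·3·9·7 = 945 ≡ 9, so v_3 = 9^{−1} = 3 (mod 13).
  i = 4 (α = 2): (2−6)(2−8)(2−11)(2−4) = (−4)·(−6)·(−9)·(−2) = 432 ≡ 3, so v_4 = 3^{−1} = 9 (mod 13).
  i = 5 (α = 4): (4−6)(4−8)(4−11)(4−2) = (−2)·(−4)·(−7)·2 = −112 ≡ 5, so v_5 = 5^{−1} = 8 (mod 13).
  v = [7, 12, 3, 9, 8].
Step 2: syndromes of r = [8, 0, 11, 3, 12] (all sums mod 13).
  S_0 = Σ v_i r_i = 7·8 + 12·0 + 3·11 + 9·3 + 8·12 = 212 ≡ 4.
  S_1 = Σ v_i α_i r_i = 7·6·8 + 12·8·0 + 3·11·11 + 9·2·3 + 8·4·12 = 1137 ≡ 6.
  α_i^2 mod 13 = [10, 12, 4, 4, 3].
  S_2 = Σ v_i α_i^2 r_i = 7·10·8 + 12·12·0 + 3·4·11 + 9·4·3 + 8·3·12 = 1088 ≡ 9.
  S = (4, 6, 9) ≠ 0, so r is not a codeword (an error is present).
Step 3: locate the error. For a single error e at position i, S_ℓ = v_i·e·α_i^ℓ, so α_err = S_1/S_0.
  S_0^{−1} = 4^{−1} = 10 (mod 13), so α_err = 6·10 = 60 ≡ 8 = α_2. Error position i = 2.
  Consistency check: S_2/S_1 = 9·11 = 99 ≡ 8 = α_err ✓ (single-error assumption holds).
Step 4: error magnitude e = S_0/v_2 = S_0·∏_{j≠2}(α_2 − α_j) = 4·12 = 48 ≡ 9 (mod 13).
Step 5: correct position 2: c_2 = r_2 − e = 0 − 9 ≡ 4 (mod 13). Hence c = [8, 4, 11, 3, 12].
  Check: interpolating c through the α_i gives m(x) = 7 + 11·x (degree < 2) with m(α_i) = c_i for every i, so c is indeed a codeword.


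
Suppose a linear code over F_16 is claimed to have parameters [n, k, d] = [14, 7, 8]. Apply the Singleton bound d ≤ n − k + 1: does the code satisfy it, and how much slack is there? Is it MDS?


Singleton RHS = n − k + 1 = 8, slack = 0, bound satisfied, MDS.

Singleton bound: d ≤ n − k + 1.
Here n = 14, k = 7, so n − k + 1 = 8.
Given d = 8, check d ≤ 8: YES.
Slack = (n − k + 1) − d = 0.
The code is MDS (slack = 0).
Description: the claimed parameters are [14, 7, 8]_16; such a code would be MDS (meets Singleton bound).


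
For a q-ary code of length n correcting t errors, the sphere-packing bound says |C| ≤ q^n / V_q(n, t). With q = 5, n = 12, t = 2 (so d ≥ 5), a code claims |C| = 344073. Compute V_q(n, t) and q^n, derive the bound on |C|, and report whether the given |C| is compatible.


V_q(n, t) = 1105, q^n = 244140625, Hamming bound = 220941, |C| = 344073 > bound (violated).

Step 1: Compute V_q(n, t) = Σ_{j=0}^2 C(n, j) (q−1)^j.
  j = 0: C(12,0)·(4)^0 = 1·1 = 1.
  j = 1: C(12,1)·(4)^1 = 12·4 = 48.
  j = 2: C(12,2)·(4)^2 = 66·16 = 1056.
  V_q(n, t) = 1 + 48 + 1056 = 1105.
Step 2: q^n = 5^12 = 244140625.
Step 3: Hamming bound ⌊q^n / V_q(n,t)⌋ = ⌊244140625/1105⌋ = 220941.
Step 4: Compare |C| = 344073 to 220941: violated.
The claimed |C| lies above the Hamming bound, so no 5-ary code of length 12 with d ≥ 5 can have 344073 codewords.


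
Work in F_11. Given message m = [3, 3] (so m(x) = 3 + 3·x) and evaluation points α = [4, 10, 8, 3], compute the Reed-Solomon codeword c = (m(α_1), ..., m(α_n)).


c = [4, 0, 5, 1]

Message polynomial: m(x) = 3 + 3·x (mod 11).
For each evaluation point α_i, compute m(α_i) mod 11:
  α_1 = 4: Horner steps 3 → 4, so m(4) = 4.
  α_2 = 10: Horner steps 3 → 0, so m(10) = 0.
  α_3 = 8: Horner steps 3 → 5, so m(8) = 5.
  α_4 = 3: Horner steps 3 → 1, so m(3) = 1.
Codeword c = [4, 0, 5, 1] ∈ F_11^4.


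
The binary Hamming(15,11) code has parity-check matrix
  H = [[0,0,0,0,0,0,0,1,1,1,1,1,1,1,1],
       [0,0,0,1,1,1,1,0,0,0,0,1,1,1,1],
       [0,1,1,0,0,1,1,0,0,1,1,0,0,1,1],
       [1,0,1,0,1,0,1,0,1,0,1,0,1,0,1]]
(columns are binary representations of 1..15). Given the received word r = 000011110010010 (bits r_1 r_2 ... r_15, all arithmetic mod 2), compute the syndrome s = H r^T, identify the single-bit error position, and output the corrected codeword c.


s = (1, 0, 0, 1)^T, error position = 9, corrected codeword c = 000011111010010

Compute s = H r^T mod 2 one row at a time:
  s_1 = 1 + 0 + 0 + 1 + 0 + 0 + 1 + 0 = 3 ≡ 1 (mod 2).
  s_2 = 0 + 1 + 1 + 1 + 0 + 0 + 1 + 0 = 4 ≡ 0 (mod 2).
  s_3 = 0 + 0 + 1 + 1 + 0 + 1 + 1 + 0 = 4 ≡ 0 (mod 2).
  s_4 = 0 + 0 + 1 + 1 + 0 + 1 + 0 + 0 = 3 ≡ 1 (mod 2).
s = (1, 0, 0, 1)^T — this equals column 9 of H (binary 1001), so error is at position 9.
Correct: flip bit 9 of r = 000011110010010 to get c = 000011111010010.


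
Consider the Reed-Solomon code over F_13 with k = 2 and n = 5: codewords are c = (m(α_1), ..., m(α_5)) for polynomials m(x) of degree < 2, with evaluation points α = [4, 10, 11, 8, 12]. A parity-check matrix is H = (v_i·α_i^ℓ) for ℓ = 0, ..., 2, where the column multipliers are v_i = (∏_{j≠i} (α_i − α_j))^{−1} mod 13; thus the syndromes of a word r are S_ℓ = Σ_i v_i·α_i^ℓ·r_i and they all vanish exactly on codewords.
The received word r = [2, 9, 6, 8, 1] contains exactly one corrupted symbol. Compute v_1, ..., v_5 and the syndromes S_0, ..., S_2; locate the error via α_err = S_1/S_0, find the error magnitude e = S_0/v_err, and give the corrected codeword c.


S = (1, 10, 9), error at position 2, error magnitude e = 11, c = [2, 11, 6, 8, 1].

Step 1: column multipliers v_i = (∏_{j≠i}(α_i − α_j))^{−1} mod 13.
  i = 1 (α = 4): (4−10)(4−11)(4−8)(4−12) = (−6)·(−7)·(−4)·(−8) = 1344 ≡ 5, so v_1 = 5^{−1} = 8 (mod 13).
  i = 2 (α = 10): (10−4)(10−11)(10−8)(10−12) = 6·(−1)·2·(−2) = 24 ≡ 11, so v_2 = 11^{−1} = 6 (mod 13).
  i = 3 (α = 11): (11−4)(11−10)(11−8)(11−12) = 7·1·3·(−1) = −21 ≡ 5, so v_3 = 5^{−1} = 8 (mod 13).
  i = 4 (α = 8): (8−4)(8−10)(8−11)(8−12) = 4·(−2)·(−3)·(−4) = −96 ≡ 8, so v_4 = 8^{−1} = 5 (mod 13).
  i = 5 (α = 12): (12−4)(12−10)(12−11)(12−8) = 8·2·1·4 = 64 ≡ 12, so v_5 = 12^{−1} = 12 (mod 13).
  v = [8, 6, 8, 5, 12].
Step 2: syndromes of r = [2, 9, 6, 8, 1] (all sums mod 13).
  S_0 = Σ v_i r_i = 8·2 + 6·9 + 8·6 + 5·8 + 12·1 = 170 ≡ 1.
  S_1 = Σ v_i α_i r_i = 8·4·2 + 6·10·9 + 8·11·6 + 5·8·8 + 12·12·1 = 1596 ≡ 10.
  α_i^2 mod 13 = [3, 9, 4, 12, 1].
  S_2 = Σ v_i α_i^2 r_i = 8·3·2 + 6·9·9 + 8·4·6 + 5·12·8 + 12·1·1 = 1218 ≡ 9.
  S = (1, 10, 9) ≠ 0, so r is not a codeword (an error is present).
Step 3: locate the error. For a single error e at position i, S_ℓ = v_i·e·α_i^ℓ, so α_err = S_1/S_0.
  S_0^{−1} = 1^{−1} = 1 (mod 13), so α_err = 10·1 = 10 ≡ 10 = α_2. Error position i = 2.
  Consistency check: S_2/S_1 = 9·4 = 36 ≡ 10 = α_err ✓ (single-error assumption holds).
Step 4: error magnitude e = S_0/v_2 = S_0·∏_{j≠2}(α_2 − α_j) = 1·11 = 11 ≡ 11 (mod 13).
Step 5: correct position 2: c_2 = r_2 − e = 9 − 11 ≡ 11 (mod 13). Hence c = [2, 11, 6, 8, 1].
  Check: interpolating c through the α_i gives m(x) = 9 + 8·x (degree < 2) with m(α_i) = c_i for every i, so c is indeed a codeword.


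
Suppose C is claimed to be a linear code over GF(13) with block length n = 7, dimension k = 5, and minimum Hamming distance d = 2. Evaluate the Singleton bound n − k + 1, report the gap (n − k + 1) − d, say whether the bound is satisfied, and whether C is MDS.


Singleton RHS = n − k + 1 = 3, slack = 1, bound satisfied, not MDS.

Singleton bound: d ≤ n − k + 1.
Here n = 7, k = 5, so n − k + 1 = 3.
Given d = 2, check d ≤ 3: YES.
Slack = (n − k + 1) − d = 1.
The code is NOT MDS (slack = 1 > 0).
Description: the claimed parameters are [7, 5, 2]_13; such a code would be non-MDS.


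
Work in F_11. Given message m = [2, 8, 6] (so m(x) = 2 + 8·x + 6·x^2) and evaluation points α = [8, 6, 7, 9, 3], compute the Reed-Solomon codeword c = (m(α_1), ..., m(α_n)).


c = [10, 2, 0, 10, 3]

Message polynomial: m(x) = 2 + 8·x + 6·x^2 (mod 11).
For each evaluation point α_i, compute m(α_i) mod 11:
  α_1 = 8: Horner steps 6 → 1 → 10, so m(8) = 10.
  α_2 = 6: Horner steps 6 → 0 → 2, so m(6) = 2.
  α_3 = 7: Horner steps 6 → 6 → 0, so m(7) = 0.
  α_4 = 9: Horner steps 6 → 7 → 10, so m(9) = 10.
  α_5 = 3: Horner steps 6 → 4 → 3, so m(3) = 3.
Codeword c = [10, 2, 0, 10, 3] ∈ F_11^5.


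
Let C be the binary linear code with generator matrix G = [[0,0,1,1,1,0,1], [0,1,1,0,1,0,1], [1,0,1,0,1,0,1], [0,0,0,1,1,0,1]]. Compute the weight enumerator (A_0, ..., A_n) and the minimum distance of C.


Weight distribution: A_0 = 1, A_1 = 1, A_2 = 3, A_3 = 6, A_4 = 3, A_5 = 1, A_6 = 1. Minimum distance d = 1.

Enumerate all 2^4 = 16 messages m ∈ F_2^4.
For each, compute codeword c = mG in F_2^7, then tally its weight.
  m = 0000 → c = 0000000, weight = 0.
  m = 1000 → c = 0011101, weight = 4.
  m = 0100 → c = 0110101, weight = 4.
  m = 1100 → c = 0101000, weight = 2.
  m = 0010 → c = 1010101, weight = 4.
  m = 1010 → c = 1001000, weight = 2.
  m = 0110 → c = 1100000, weight = 2.
  m = 1110 → c = 1111101, weight = 6.
  m = 0001 → c = 0001101, weight = 3.
  m = 1001 → c = 0010000, weight = 1.
  m = 0101 → c = 0111000, weight = 3.
  m = 1101 → c = 0100101, weight = 3.
  m = 0011 → c = 1011000, weight = 3.
  m = 1011 → c = 1000101, weight = 3.
  m = 0111 → c = 1101101, weight = 5.
  m = 1111 → c = 1110000, weight = 3.
Tally weights:
  weight 0: 1 codewords.
  weight 1: 1 codewords.
  weight 2: 3 codewords.
  weight 3: 6 codewords.
  weight 4: 3 codewords.
  weight 5: 1 codewords.
  weight 6: 1 codewords.
Minimum distance d = smallest w > 0 with A_w > 0 = 1.
Sanity: Σ A_w = 16 = 2^4 = 16 ✓.


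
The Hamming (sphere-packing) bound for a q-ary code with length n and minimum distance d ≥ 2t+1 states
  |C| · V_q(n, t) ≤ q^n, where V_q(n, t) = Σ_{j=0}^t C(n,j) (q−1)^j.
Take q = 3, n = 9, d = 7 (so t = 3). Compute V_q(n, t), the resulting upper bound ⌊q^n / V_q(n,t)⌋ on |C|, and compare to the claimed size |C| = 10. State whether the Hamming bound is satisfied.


V_q(n, t) = 835, q^n = 19683, Hamming bound = 23, |C| = 10 ≤ bound (satisfied).

Step 1: Compute V_q(n, t) = Σ_{j=0}^3 C(n, j) (q−1)^j.
  j = 0: C(9,0)·(2)^0 = 1·1 = 1.
  j = 1: C(9,1)·(2)^1 = 9·2 = 18.
  j = 2: C(9,2)·(2)^2 = 36·4 = 144.
  j = 3: C(9,3)·(2)^3 = 84·8 = 672.
  V_q(n, t) = 1 + 18 + 144 + 672 = 835.
Step 2: q^n = 3^9 = 19683.
Step 3: Hamming bound ⌊q^n / V_q(n,t)⌋ = ⌊19683/835⌋ = 23.
Step 4: Compare |C| = 10 to 23: satisfied.
The claimed |C| lies below the Hamming bound.


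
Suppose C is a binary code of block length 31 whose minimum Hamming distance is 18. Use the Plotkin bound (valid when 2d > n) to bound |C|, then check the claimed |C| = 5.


Plotkin bound M ≤ 6; given |C| = 5 ≤ bound (satisfied).

Check applicability: 2d = 36, n = 31.
2d − n = 5 > 0, so Plotkin applies.
Compute d/(2d−n) = 18/5 ≈ 3.6000.
⌊d/(2d−n)⌋ = 3.
Plotkin bound: M ≤ 2·3 = 6.
Given |C| = 5, check: satisfied.
This |C| is below the Plotkin bound.


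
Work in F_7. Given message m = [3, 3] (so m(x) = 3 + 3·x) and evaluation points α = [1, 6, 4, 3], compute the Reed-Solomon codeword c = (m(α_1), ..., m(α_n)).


c = [6, 0, 1, 5]

Message polynomial: m(x) = 3 + 3·x (mod 7).
For each evaluation point α_i, compute m(α_i) mod 7:
  α_1 = 1: Horner steps 3 → 6, so m(1) = 6.
  α_2 = 6: Horner steps 3 → 0, so m(6) = 0.
  α_3 = 4: Horner steps 3 → 1, so m(4) = 1.
  α_4 = 3: Horner steps 3 → 5, so m(3) = 5.
Codeword c = [6, 0, 1, 5] ∈ F_7^4.


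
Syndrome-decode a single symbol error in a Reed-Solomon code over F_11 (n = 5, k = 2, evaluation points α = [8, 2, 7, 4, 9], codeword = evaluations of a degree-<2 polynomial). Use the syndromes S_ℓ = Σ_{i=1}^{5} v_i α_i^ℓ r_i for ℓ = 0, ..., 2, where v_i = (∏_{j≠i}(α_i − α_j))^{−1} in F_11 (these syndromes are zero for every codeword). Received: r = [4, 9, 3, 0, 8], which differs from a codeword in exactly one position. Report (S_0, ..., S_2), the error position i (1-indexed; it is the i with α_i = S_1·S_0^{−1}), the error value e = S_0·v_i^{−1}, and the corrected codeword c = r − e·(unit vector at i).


S = (9, 4, 3), error at position 5, error magnitude e = 3, c = [4, 9, 3, 0, 5].

Step 1: column multipliers v_i = (∏_{j≠i}(α_i − α_j))^{−1} mod 11.
  i = 1 (α = 8): (8−2)(8−7)(8−4)(8−9) = 6·1·4·(−1) = −24 ≡ 9, so v_1 = 9^{−1} = 5 (mod 11).
  i = 2 (α = 2): (2−8)(2−7)(2−4)(2−9) = (−6)·(−5)·(−2)·(−7) = 420 ≡ 2, so v_2 = 2^{−1} = 6 (mod 11).
  i = 3 (α = 7): (7−8)(7−2)(7−4)(7−9) = (−1)·5·3·(−2) = 30 ≡ 8, so v_3 = 8^{−1} = 7 (mod 11).
  i = 4 (α = 4): (4−8)(4−2)(4−7)(4−9) = (−4)·2·(−3)·(−5) = −120 ≡ 1, so v_4 = 1^{−1} = 1 (mod 11).
  i = 5 (α = 9): (9−8)(9−2)(9−7)(9−4) = 1·7·2·5 = 70 ≡ 4, so v_5 = 4^{−1} = 3 (mod 11).
  v = [5, 6, 7, 1, 3].
Step 2: syndromes of r = [4, 9, 3, 0, 8] (all sums mod 11).
  S_0 = Σ v_i r_i = 5·4 + 6·9 + 7·3 + 1·0 + 3·8 = 119 ≡ 9.
  S_1 = Σ v_i α_i r_i = 5·8·4 + 6·2·9 + 7·7·3 + 1·4·0 + 3·9·8 = 631 ≡ 4.
  α_i^2 mod 11 = [9, 4, 5, 5, 4].
  S_2 = Σ v_i α_i^2 r_i = 5·9·4 + 6·4·9 + 7·5·3 + 1·5·0 + 3·4·8 = 597 ≡ 3.
  S = (9, 4, 3) ≠ 0, so r is not a codeword (an error is present).
Step 3: locate the error. For a single error e at position i, S_ℓ = v_i·e·α_i^ℓ, so α_err = S_1/S_0.
  S_0^{−1} = 9^{−1} = 5 (mod 11), so α_err = 4·5 = 20 ≡ 9 = α_5. Error position i = 5.
  Consistency check: S_2/S_1 = 3·3 = 9 ≡ 9 = α_err ✓ (single-error assumption holds).
Step 4: error magnitude e = S_0/v_5 = S_0·∏_{j≠5}(α_5 − α_j) = 9·4 = 36 ≡ 3 (mod 11).
Step 5: correct position 5: c_5 = r_5 − e = 8 − 3 ≡ 5 (mod 11). Hence c = [4, 9, 3, 0, 5].
  Check: interpolating c through the α_i gives m(x) = 7 + 1·x (degree < 2) with m(α_i) = c_i for every i, so c is indeed a codeword.


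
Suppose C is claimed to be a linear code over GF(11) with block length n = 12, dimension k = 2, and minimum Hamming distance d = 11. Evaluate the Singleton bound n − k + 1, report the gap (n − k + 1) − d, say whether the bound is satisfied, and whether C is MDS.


Singleton RHS = n − k + 1 = 11, slack = 0, bound satisfied, MDS.

Singleton bound: d ≤ n − k + 1.
Here n = 12, k = 2, so n − k + 1 = 11.
Given d = 11, check d ≤ 11: YES.
Slack = (n − k + 1) − d = 0.
The code is MDS (slack = 0).
Description: the claimed parameters are [12, 2, 11]_11; such a code would be MDS (meets Singleton bound).


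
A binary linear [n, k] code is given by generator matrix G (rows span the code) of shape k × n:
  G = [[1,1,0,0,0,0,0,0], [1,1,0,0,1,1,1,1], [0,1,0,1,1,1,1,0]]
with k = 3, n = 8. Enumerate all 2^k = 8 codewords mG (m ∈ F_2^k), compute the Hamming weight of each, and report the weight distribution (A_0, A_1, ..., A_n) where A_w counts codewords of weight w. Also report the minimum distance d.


Weight distribution: A_0 = 1, A_2 = 1, A_3 = 2, A_4 = 1, A_5 = 2, A_6 = 1. Minimum distance d = 2.

Enumerate all 2^3 = 8 messages m ∈ F_2^3.
For each, compute codeword c = mG in F_2^8, then tally its weight.
  m = 000 → c = 00000000, weight = 0.
  m = 100 → c = 11000000, weight = 2.
  m = 010 → c = 11001111, weight = 6.
  m = 110 → c = 00001111, weight = 4.
  m = 001 → c = 01011110, weight = 5.
  m = 101 → c = 10011110, weight = 5.
  m = 011 → c = 10010001, weight = 3.
  m = 111 → c = 01010001, weight = 3.
Tally weights:
  weight 0: 1 codewords.
  weight 2: 1 codewords.
  weight 3: 2 codewords.
  weight 4: 1 codewords.
  weight 5: 2 codewords.
  weight 6: 1 codewords.
Minimum distance d = smallest w > 0 with A_w > 0 = 2.
Sanity: Σ A_w = 8 = 2^3 = 8 ✓.


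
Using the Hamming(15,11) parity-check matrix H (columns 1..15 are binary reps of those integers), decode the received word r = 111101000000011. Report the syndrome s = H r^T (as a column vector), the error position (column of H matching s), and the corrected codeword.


s = (0, 0, 1, 1)^T, error position = 3, corrected codeword c = 110101000000011

Compute s = H r^T mod 2 one row at a time:
  s_1 = 0 + 0 + 0 + 0 + 0 + 0 + 1 + 1 = 2 ≡ 0 (mod 2).
  s_2 = 1 + 0 + 1 + 0 + 0 + 0 + 1 + 1 = 4 ≡ 0 (mod 2).
  s_3 = 1 + 1 + 1 + 0 + 0 + 0 + 1 + 1 = 5 ≡ 1 (mod 2).
  s_4 = 1 + 1 + 0 + 0 + 0 + 0 + 0 + 1 = 3 ≡ 1 (mod 2).
s = (0, 0, 1, 1)^T — this equals column 3 of H (binary 0011), so error is at position 3.
Correct: flip bit 3 of r = 111101000000011 to get c = 110101000000011.


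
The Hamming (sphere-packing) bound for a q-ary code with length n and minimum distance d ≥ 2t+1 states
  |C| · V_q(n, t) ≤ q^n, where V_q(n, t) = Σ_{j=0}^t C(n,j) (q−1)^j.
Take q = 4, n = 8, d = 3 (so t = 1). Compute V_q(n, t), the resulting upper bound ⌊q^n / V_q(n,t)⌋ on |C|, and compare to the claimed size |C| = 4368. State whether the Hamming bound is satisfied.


V_q(n, t) = 25, q^n = 65536, Hamming bound = 2621, |C| = 4368 > bound (violated).

Step 1: Compute V_q(n, t) = Σ_{j=0}^1 C(n, j) (q−1)^j.
  j = 0: C(8,0)·(3)^0 = 1·1 = 1.
  j = 1: C(8,1)·(3)^1 = 8·3 = 24.
  V_q(n, t) = 1 + 24 = 25.
Step 2: q^n = 4^8 = 65536.
Step 3: Hamming bound ⌊q^n / V_q(n,t)⌋ = ⌊65536/25⌋ = 2621.
Step 4: Compare |C| = 4368 to 2621: violated.
The claimed |C| lies above the Hamming bound, so no 4-ary code of length 8 with d ≥ 3 can have 4368 codewords.


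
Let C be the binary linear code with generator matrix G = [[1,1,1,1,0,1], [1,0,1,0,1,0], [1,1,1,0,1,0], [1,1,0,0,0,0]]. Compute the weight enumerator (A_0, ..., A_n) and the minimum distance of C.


Weight distribution: A_0 = 1, A_1 = 2, A_2 = 2, A_3 = 4, A_4 = 5, A_5 = 2. Minimum distance d = 1.

Enumerate all 2^4 = 16 messages m ∈ F_2^4.
For each, compute codeword c = mG in F_2^6, then tally its weight.
  m = 0000 → c = 000000, weight = 0.
  m = 1000 → c = 111101, weight = 5.
  m = 0100 → c = 101010, weight = 3.
  m = 1100 → c = 010111, weight = 4.
  m = 0010 → c = 111010, weight = 4.
  m = 1010 → c = 000111, weight = 3.
  m = 0110 → c = 010000, weight = 1.
  m = 1110 → c = 101101, weight = 4.
  m = 0001 → c = 110000, weight = 2.
  m = 1001 → c = 001101, weight = 3.
  m = 0101 → c = 011010, weight = 3.
  m = 1101 → c = 100111, weight = 4.
  m = 0011 → c = 001010, weight = 2.
  m = 1011 → c = 110111, weight = 5.
  m = 0111 → c = 100000, weight = 1.
  m = 1111 → c = 011101, weight = 4.
Tally weights:
  weight 0: 1 codewords.
  weight 1: 2 codewords.
  weight 2: 2 codewords.
  weight 3: 4 codewords.
  weight 4: 5 codewords.
  weight 5: 2 codewords.
Minimum distance d = smallest w > 0 with A_w > 0 = 1.
Sanity: Σ A_w = 16 = 2^4 = 16 ✓.


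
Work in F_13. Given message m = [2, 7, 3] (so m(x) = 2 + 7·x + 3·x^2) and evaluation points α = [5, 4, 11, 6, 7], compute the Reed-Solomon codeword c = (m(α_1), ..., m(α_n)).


c = [8, 0, 0, 9, 3]

Message polynomial: m(x) = 2 + 7·x + 3·x^2 (mod 13).
For each evaluation point α_i, compute m(α_i) mod 13:
  α_1 = 5: Horner steps 3 → 9 → 8, so m(5) = 8.
  α_2 = 4: Horner steps 3 → 6 → 0, so m(4) = 0.
  α_3 = 11: Horner steps 3 → 1 → 0, so m(11) = 0.
  α_4 = 6: Horner steps 3 → 12 → 9, so m(6) = 9.
  α_5 = 7: Horner steps 3 → 2 → 3, so m(7) = 3.
Codeword c = [8, 0, 0, 9, 3] ∈ F_13^5.


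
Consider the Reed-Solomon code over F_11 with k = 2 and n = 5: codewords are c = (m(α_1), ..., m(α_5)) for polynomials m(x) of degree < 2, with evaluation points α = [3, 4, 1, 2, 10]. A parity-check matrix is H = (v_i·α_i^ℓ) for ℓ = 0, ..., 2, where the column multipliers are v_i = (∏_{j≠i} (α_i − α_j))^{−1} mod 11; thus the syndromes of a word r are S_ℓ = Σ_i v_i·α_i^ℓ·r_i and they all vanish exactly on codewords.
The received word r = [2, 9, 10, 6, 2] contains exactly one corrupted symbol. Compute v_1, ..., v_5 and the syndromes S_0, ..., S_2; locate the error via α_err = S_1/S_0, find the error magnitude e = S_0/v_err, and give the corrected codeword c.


S = (5, 6, 5), error at position 5, error magnitude e = 6, c = [2, 9, 10, 6, 7].

Step 1: column multipliers v_i = (∏_{j≠i}(α_i − α_j))^{−1} mod 11.
  i = 1 (α = 3): (3−4)(3−1)(3−2)(3−10) = (−1)·2·1·(−7) = 14 ≡ 3, so v_1 = 3^{−1} = 4 (mod 11).
  i = 2 (α = 4): (4−3)(4−1)(4−2)(4−10) = 1·3·2·(−6) = −36 ≡ 8, so v_2 = 8^{−1} = 7 (mod 11).
  i = 3 (α = 1): (1−3)(1−4)(1−2)(1−10) = (−2)·(−3)·(−1)·(−9) = 54 ≡ 10, so v_3 = 10^{−1} = 10 (mod 11).
  i = 4 (α = 2): (2−3)(2−4)(2−1)(2−10) = (−1)·(−2)·1·(−8) = −16 ≡ 6, so v_4 = 6^{−1} = 2 (mod 11).
  i = 5 (α = 10): (10−3)(10−4)(10−1)(10−2) = 7·6·9·8 = 3024 ≡ 10, so v_5 = 10^{−1} = 10 (mod 11).
  v = [4, 7, 10, 2, 10].
Step 2: syndromes of r = [2, 9, 10, 6, 2] (all sums mod 11).
  S_0 = Σ v_i r_i = 4·2 + 7·9 + 10·10 + 2·6 + 10·2 = 203 ≡ 5.
  S_1 = Σ v_i α_i r_i = 4·3·2 + 7·4·9 + 10·1·10 + 2·2·6 + 10·10·2 = 600 ≡ 6.
  α_i^2 mod 11 = [9, 5, 1, 4, 1].
  S_2 = Σ v_i α_i^2 r_i = 4·9·2 + 7·5·9 + 10·1·10 + 2·4·6 + 10·1·2 = 555 ≡ 5.
  S = (5, 6, 5) ≠ 0, so r is not a codeword (an error is present).
Step 3: locate the error. For a single error e at position i, S_ℓ = v_i·e·α_i^ℓ, so α_err = S_1/S_0.
  S_0^{−1} = 5^{−1} = 9 (mod 11), so α_err = 6·9 = 54 ≡ 10 = α_5. Error position i = 5.
  Consistency check: S_2/S_1 = 5·2 = 10 ≡ 10 = α_err ✓ (single-error assumption holds).
Step 4: error magnitude e = S_0/v_5 = S_0·∏_{j≠5}(α_5 − α_j) = 5·10 = 50 ≡ 6 (mod 11).
Step 5: correct position 5: c_5 = r_5 − e = 2 − 6 ≡ 7 (mod 11). Hence c = [2, 9, 10, 6, 7].
  Check: interpolating c through the α_i gives m(x) = 3 + 7·x (degree < 2) with m(α_i) = c_i for every i, so c is indeed a codeword.


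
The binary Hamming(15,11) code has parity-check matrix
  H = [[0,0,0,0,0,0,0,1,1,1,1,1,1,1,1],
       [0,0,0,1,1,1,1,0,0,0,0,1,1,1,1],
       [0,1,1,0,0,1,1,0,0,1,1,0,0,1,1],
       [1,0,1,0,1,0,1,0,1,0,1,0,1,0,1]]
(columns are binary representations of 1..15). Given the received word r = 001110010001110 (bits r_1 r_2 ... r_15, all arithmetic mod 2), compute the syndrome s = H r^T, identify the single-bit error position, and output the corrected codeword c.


s = (0, 1, 0, 1)^T, error position = 5, corrected codeword c = 001100010001110

Compute s = H r^T mod 2 one row at a time:
  s_1 = 1 + 0 + 0 + 0 + 1 + 1 + 1 + 0 = 4 ≡ 0 (mod 2).
  s_2 = 1 + 1 + 0 + 0 + 1 + 1 + 1 + 0 = 5 ≡ 1 (mod 2).
  s_3 = 0 + 1 + 0 + 0 + 0 + 0 + 1 + 0 = 2 ≡ 0 (mod 2).
  s_4 = 0 + 1 + 1 + 0 + 0 + 0 + 1 + 0 = 3 ≡ 1 (mod 2).
s = (0, 1, 0, 1)^T — this equals column 5 of H (binary 0101), so error is at position 5.
Correct: flip bit 5 of r = 001110010001110 to get c = 001100010001110.


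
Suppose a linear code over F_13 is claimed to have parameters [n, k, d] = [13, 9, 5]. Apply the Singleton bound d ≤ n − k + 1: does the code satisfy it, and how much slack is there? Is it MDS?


Singleton RHS = n − k + 1 = 5, slack = 0, bound satisfied, MDS.

Singleton bound: d ≤ n − k + 1.
Here n = 13, k = 9, so n − k + 1 = 5.
Given d = 5, check d ≤ 5: YES.
Slack = (n − k + 1) − d = 0.
The code is MDS (slack = 0).
Description: the claimed parameters are [13, 9, 5]_13; such a code would be MDS (meets Singleton bound).


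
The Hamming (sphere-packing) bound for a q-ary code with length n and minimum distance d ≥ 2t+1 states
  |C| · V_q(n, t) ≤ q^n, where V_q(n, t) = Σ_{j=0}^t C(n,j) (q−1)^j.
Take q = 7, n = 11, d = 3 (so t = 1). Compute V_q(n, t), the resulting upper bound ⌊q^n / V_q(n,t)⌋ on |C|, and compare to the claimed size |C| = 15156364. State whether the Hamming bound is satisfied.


V_q(n, t) = 67, q^n = 1977326743, Hamming bound = 29512339, |C| = 15156364 ≤ bound (satisfied).

Step 1: Compute V_q(n, t) = Σ_{j=0}^1 C(n, j) (q−1)^j.
  j = 0: C(11,0)·(6)^0 = 1·1 = 1.
  j = 1: C(11,1)·(6)^1 = 11·6 = 66.
  V_q(n, t) = 1 + 66 = 67.
Step 2: q^n = 7^11 = 1977326743.
Step 3: Hamming bound ⌊q^n / V_q(n,t)⌋ = ⌊1977326743/67⌋ = 29512339.
Step 4: Compare |C| = 15156364 to 29512339: satisfied.
The claimed |C| lies below the Hamming bound.


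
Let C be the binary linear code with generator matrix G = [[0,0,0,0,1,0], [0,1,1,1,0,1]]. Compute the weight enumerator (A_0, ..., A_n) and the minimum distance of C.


Weight distribution: A_0 = 1, A_1 = 1, A_4 = 1, A_5 = 1. Minimum distance d = 1.

Enumerate all 2^2 = 4 messages m ∈ F_2^2.
For each, compute codeword c = mG in F_2^6, then tally its weight.
  m = 00 → c = 000000, weight = 0.
  m = 10 → c = 000010, weight = 1.
  m = 01 → c = 011101, weight = 4.
  m = 11 → c = 011111, weight = 5.
Tally weights:
  weight 0: 1 codewords.
  weight 1: 1 codewords.
  weight 4: 1 codewords.
  weight 5: 1 codewords.
Minimum distance d = smallest w > 0 with A_w > 0 = 1.
Sanity: Σ A_w = 4 = 2^2 = 4 ✓.


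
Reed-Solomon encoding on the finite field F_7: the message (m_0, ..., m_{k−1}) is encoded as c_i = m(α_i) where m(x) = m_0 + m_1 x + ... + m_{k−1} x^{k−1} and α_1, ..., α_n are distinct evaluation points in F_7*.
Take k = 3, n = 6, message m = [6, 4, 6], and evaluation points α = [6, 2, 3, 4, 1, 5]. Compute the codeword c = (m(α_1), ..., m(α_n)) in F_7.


c = [1, 3, 2, 6, 2, 1]

Message polynomial: m(x) = 6 + 4·x + 6·x^2 (mod 7).
For each evaluation point α_i, compute m(α_i) mod 7:
  α_1 = 6: Horner steps 6 → 5 → 1, so m(6) = 1.
  α_2 = 2: Horner steps 6 → 2 → 3, so m(2) = 3.
  α_3 = 3: Horner steps 6 → 1 → 2, so m(3) = 2.
  α_4 = 4: Horner steps 6 → 0 → 6, so m(4) = 6.
  α_5 = 1: Horner steps 6 → 3 → 2, so m(1) = 2.
  α_6 = 5: Horner steps 6 → 6 → 1, so m(5) = 1.
Codeword c = [1, 3, 2, 6, 2, 1] ∈ F_7^6.


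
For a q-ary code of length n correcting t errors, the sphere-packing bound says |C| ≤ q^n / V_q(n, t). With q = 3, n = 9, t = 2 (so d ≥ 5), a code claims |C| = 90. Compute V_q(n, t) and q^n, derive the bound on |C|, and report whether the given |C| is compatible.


V_q(n, t) = 163, q^n = 19683, Hamming bound = 120, |C| = 90 ≤ bound (satisfied).

Step 1: Compute V_q(n, t) = Σ_{j=0}^2 C(n, j) (q−1)^j.
  j = 0: C(9,0)·(2)^0 = 1·1 = 1.
  j = 1: C(9,1)·(2)^1 = 9·2 = 18.
  j = 2: C(9,2)·(2)^2 = 36·4 = 144.
  V_q(n, t) = 1 + 18 + 144 = 163.
Step 2: q^n = 3^9 = 19683.
Step 3: Hamming bound ⌊q^n / V_q(n,t)⌋ = ⌊19683/163⌋ = 120.
Step 4: Compare |C| = 90 to 120: satisfied.
The claimed |C| lies below the Hamming bound.


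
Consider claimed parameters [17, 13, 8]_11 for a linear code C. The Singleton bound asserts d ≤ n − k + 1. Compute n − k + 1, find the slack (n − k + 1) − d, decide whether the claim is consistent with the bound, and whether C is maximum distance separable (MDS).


Singleton RHS = n − k + 1 = 5, slack = -3, bound violated (no such code; not MDS).

Singleton bound: d ≤ n − k + 1.
Here n = 17, k = 13, so n − k + 1 = 5.
Given d = 8, check d ≤ 5: NO.
Slack = (n − k + 1) − d = -3.
The slack is negative: d = 8 exceeds n − k + 1 = 5 by 3, so the Singleton bound is violated and no linear [17, 13, 8]_11 code can exist. In particular it is not MDS (MDS requires d = n − k + 1 exactly).
Description: the claimed parameters are [17, 13, 8]_11; such a code would be impossible (violates the Singleton bound).


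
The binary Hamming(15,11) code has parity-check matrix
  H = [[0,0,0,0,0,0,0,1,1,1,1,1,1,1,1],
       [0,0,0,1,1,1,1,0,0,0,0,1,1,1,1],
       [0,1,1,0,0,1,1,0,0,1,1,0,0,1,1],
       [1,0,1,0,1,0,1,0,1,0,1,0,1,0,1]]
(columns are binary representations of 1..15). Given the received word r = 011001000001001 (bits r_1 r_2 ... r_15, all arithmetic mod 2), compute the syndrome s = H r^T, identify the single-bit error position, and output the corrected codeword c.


s = (0, 1, 0, 0)^T, error position = 4, corrected codeword c = 011101000001001

Compute s = H r^T mod 2 one row at a time:
  s_1 = 0 + 0 + 0 + 0 + 1 + 0 + 0 + 1 = 2 ≡ 0 (mod 2).
  s_2 = 0 + 0 + 1 + 0 + 1 + 0 + 0 + 1 = 3 ≡ 1 (mod 2).
  s_3 = 1 + 1 + 1 + 0 + 0 + 0 + 0 + 1 = 4 ≡ 0 (mod 2).
  s_4 = 0 + 1 + 0 + 0 + 0 + 0 + 0 + 1 = 2 ≡ 0 (mod 2).
s = (0, 1, 0, 0)^T — this equals column 4 of H (binary 0100), so error is at position 4.
Correct: flip bit 4 of r = 011001000001001 to get c = 011101000001001.


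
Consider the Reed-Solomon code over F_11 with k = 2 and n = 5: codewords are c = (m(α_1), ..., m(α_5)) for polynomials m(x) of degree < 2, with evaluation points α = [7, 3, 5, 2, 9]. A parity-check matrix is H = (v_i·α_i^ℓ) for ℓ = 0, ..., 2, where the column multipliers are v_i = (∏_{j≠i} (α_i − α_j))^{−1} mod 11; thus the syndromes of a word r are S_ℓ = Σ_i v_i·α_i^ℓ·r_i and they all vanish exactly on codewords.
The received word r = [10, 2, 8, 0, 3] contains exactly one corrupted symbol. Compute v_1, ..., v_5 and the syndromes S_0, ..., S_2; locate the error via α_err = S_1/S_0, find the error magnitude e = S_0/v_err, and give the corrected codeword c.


S = (6, 8, 7), error at position 3, error magnitude e = 2, c = [10, 2, 6, 0, 3].

Step 1: column multipliers v_i = (∏_{j≠i}(α_i − α_j))^{−1} mod 11.
  i = 1 (α = 7): (7−3)(7−5)(7−2)(7−9) = 4·2·5·(−2) = −80 ≡ 8, so v_1 = 8^{−1} = 7 (mod 11).
  i = 2 (α = 3): (3−7)(3−5)(3−2)(3−9) = (−4)·(−2)·1·(−6) = −48 ≡ 7, so v_2 = 7^{−1} = 8 (mod 11).
  i = 3 (α = 5): (5−7)(5−3)(5−2)(5−9) = (−2)·2·3·(−4) = 48 ≡ 4, so v_3 = 4^{−1} = 3 (mod 11).
  i = 4 (α = 2): (2−7)(2−3)(2−5)(2−9) = (−5)·(−1)·(−3)·(−7) = 105 ≡ 6, so v_4 = 6^{−1} = 2 (mod 11).
  i = 5 (α = 9): (9−7)(9−3)(9−5)(9−2) = 2·6·4·7 = 336 ≡ 6, so v_5 = 6^{−1} = 2 (mod 11).
  v = [7, 8, 3, 2, 2].
Step 2: syndromes of r = [10, 2, 8, 0, 3] (all sums mod 11).
  S_0 = Σ v_i r_i = 7·10 + 8·2 + 3·8 + 2·0 + 2·3 = 116 ≡ 6.
  S_1 = Σ v_i α_i r_i = 7·7·10 + 8·3·2 + 3·5·8 + 2·2·0 + 2·9·3 = 712 ≡ 8.
  α_i^2 mod 11 = [5, 9, 3, 4, 4].
  S_2 = Σ v_i α_i^2 r_i = 7·5·10 + 8·9·2 + 3·3·8 + 2·4·0 + 2·4·3 = 590 ≡ 7.
  S = (6, 8, 7) ≠ 0, so r is not a codeword (an error is present).
Step 3: locate the error. For a single error e at position i, S_ℓ = v_i·e·α_i^ℓ, so α_err = S_1/S_0.
  S_0^{−1} = 6^{−1} = 2 (mod 11), so α_err = 8·2 = 16 ≡ 5 = α_3. Error position i = 3.
  Consistency check: S_2/S_1 = 7·7 = 49 ≡ 5 = α_err ✓ (single-error assumption holds).
Step 4: error magnitude e = S_0/v_3 = S_0·∏_{j≠3}(α_3 − α_j) = 6·4 = 24 ≡ 2 (mod 11).
Step 5: correct position 3: c_3 = r_3 − e = 8 − 2 ≡ 6 (mod 11). Hence c = [10, 2, 6, 0, 3].
  Check: interpolating c through the α_i gives m(x) = 7 + 2·x (degree < 2) with m(α_i) = c_i for every i, so c is indeed a codeword.


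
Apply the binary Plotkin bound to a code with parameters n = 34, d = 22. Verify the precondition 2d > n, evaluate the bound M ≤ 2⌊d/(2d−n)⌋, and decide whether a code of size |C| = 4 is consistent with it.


Plotkin bound M ≤ 4; given |C| = 4 ≤ bound (satisfied).

Check applicability: 2d = 44, n = 34.
2d − n = 10 > 0, so Plotkin applies.
Compute d/(2d−n) = 22/10 ≈ 2.2000.
⌊d/(2d−n)⌋ = 2.
Plotkin bound: M ≤ 2·2 = 4.
Given |C| = 4, check: satisfied.
This |C| is at the Plotkin bound.


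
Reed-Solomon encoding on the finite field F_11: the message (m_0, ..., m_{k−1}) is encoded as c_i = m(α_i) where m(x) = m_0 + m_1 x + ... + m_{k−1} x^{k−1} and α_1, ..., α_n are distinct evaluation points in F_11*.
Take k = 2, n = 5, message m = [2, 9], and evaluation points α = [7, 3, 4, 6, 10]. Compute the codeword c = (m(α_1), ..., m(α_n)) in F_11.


c = [10, 7, 5, 1, 4]

Message polynomial: m(x) = 2 + 9·x (mod 11).
For each evaluation point α_i, compute m(α_i) mod 11:
  α_1 = 7: Horner steps 9 → 10, so m(7) = 10.
  α_2 = 3: Horner steps 9 → 7, so m(3) = 7.
  α_3 = 4: Horner steps 9 → 5, so m(4) = 5.
  α_4 = 6: Horner steps 9 → 1, so m(6) = 1.
  α_5 = 10: Horner steps 9 → 4, so m(10) = 4.
Codeword c = [10, 7, 5, 1, 4] ∈ F_11^5.


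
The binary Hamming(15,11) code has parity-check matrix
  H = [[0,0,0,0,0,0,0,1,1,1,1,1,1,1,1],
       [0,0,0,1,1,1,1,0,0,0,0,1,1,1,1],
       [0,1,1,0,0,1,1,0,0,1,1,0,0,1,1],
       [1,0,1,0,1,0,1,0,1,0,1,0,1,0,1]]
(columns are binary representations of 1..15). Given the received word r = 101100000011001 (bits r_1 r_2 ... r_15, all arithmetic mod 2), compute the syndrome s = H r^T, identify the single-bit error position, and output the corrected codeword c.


s = (1, 1, 1, 0)^T, error position = 14, corrected codeword c = 101100000011011

Compute s = H r^T mod 2 one row at a time:
  s_1 = 0 + 0 + 0 + 1 + 1 + 0 + 0 + 1 = 3 ≡ 1 (mod 2).
  s_2 = 1 + 0 + 0 + 0 + 1 + 0 + 0 + 1 = 3 ≡ 1 (mod 2).
  s_3 = 0 + 1 + 0 + 0 + 0 + 1 + 0 + 1 = 3 ≡ 1 (mod 2).
  s_4 = 1 + 1 + 0 + 0 + 0 + 1 + 0 + 1 = 4 ≡ 0 (mod 2).
s = (1, 1, 1, 0)^T — this equals column 14 of H (binary 1110), so error is at position 14.
Correct: flip bit 14 of r = 101100000011001 to get c = 101100000011011.


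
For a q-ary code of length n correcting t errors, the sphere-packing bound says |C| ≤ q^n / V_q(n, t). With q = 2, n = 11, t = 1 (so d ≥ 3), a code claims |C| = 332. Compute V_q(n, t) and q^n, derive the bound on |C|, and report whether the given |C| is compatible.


V_q(n, t) = 12, q^n = 2048, Hamming bound = 170, |C| = 332 > bound (violated).

Step 1: Compute V_q(n, t) = Σ_{j=0}^1 C(n, j) (q−1)^j.
  j = 0: C(11,0)·(1)^0 = 1·1 = 1.
  j = 1: C(11,1)·(1)^1 = 11·1 = 11.
  V_q(n, t) = 1 + 11 = 12.
Step 2: q^n = 2^11 = 2048.
Step 3: Hamming bound ⌊q^n / V_q(n,t)⌋ = ⌊2048/12⌋ = 170.
Step 4: Compare |C| = 332 to 170: violated.
The claimed |C| lies above the Hamming bound, so no 2-ary code of length 11 with d ≥ 3 can have 332 codewords.


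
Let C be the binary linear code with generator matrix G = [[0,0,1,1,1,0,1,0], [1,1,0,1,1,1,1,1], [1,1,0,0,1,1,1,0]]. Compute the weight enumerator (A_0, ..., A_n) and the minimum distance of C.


Weight distribution: A_0 = 1, A_2 = 1, A_4 = 2, A_5 = 3, A_7 = 1. Minimum distance d = 2.

Enumerate all 2^3 = 8 messages m ∈ F_2^3.
For each, compute codeword c = mG in F_2^8, then tally its weight.
  m = 000 → c = 00000000, weight = 0.
  m = 100 → c = 00111010, weight = 4.
  m = 010 → c = 11011111, weight = 7.
  m = 110 → c = 11100101, weight = 5.
  m = 001 → c = 11001110, weight = 5.
  m = 101 → c = 11110100, weight = 5.
  m = 011 → c = 00010001, weight = 2.
  m = 111 → c = 00101011, weight = 4.
Tally weights:
  weight 0: 1 codewords.
  weight 2: 1 codewords.
  weight 4: 2 codewords.
  weight 5: 3 codewords.
  weight 7: 1 codewords.
Minimum distance d = smallest w > 0 with A_w > 0 = 2.
Sanity: Σ A_w = 8 = 2^3 = 8 ✓.


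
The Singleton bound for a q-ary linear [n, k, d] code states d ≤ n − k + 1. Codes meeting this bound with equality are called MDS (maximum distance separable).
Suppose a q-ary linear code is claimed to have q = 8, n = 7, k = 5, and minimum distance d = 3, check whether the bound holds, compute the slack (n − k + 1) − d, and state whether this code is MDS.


Singleton RHS = n − k + 1 = 3, slack = 0, bound satisfied, MDS.

Singleton bound: d ≤ n − k + 1.
Here n = 7, k = 5, so n − k + 1 = 3.
Given d = 3, check d ≤ 3: YES.
Slack = (n − k + 1) − d = 0.
The code is MDS (slack = 0).
Description: the claimed parameters are [7, 5, 3]_8; such a code would be MDS (meets Singleton bound).


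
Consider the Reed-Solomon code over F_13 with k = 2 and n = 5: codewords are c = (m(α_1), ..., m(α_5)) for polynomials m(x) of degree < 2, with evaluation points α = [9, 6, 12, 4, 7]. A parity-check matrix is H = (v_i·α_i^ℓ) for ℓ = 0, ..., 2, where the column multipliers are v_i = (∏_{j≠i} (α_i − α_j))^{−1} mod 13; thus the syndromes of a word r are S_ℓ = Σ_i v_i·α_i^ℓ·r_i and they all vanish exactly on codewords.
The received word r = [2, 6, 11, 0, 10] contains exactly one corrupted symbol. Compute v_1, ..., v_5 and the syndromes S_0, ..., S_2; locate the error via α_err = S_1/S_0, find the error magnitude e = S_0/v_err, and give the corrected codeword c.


S = (10, 5, 9), error at position 5, error magnitude e = 1, c = [2, 6, 11, 0, 9].

Step 1: column multipliers v_i = (∏_{j≠i}(α_i − α_j))^{−1} mod 13.
  i = 1 (α = 9): (9−6)(9−12)(9−4)(9−7) = 3·(−3)·5·2 = −90 ≡ 1, so v_1 = 1^{−1} = 1 (mod 13).
  i = 2 (α = 6): (6−9)(6−12)(6−4)(6−7) = (−3)·(−6)·2·(−1) = −36 ≡ 3, so v_2 = 3^{−1} = 9 (mod 13).
  i = 3 (α = 12): (12−9)(12−6)(12−4)(12−7) = 3·6·8·5 = 720 ≡ 5, so v_3 = 5^{−1} = 8 (mod 13).
  i = 4 (α = 4): (4−9)(4−6)(4−12)(4−7) = (−5)·(−2)·(−8)·(−3) = 240 ≡ 6, so v_4 = 6^{−1} = 11 (mod 13).
  i = 5 (α = 7): (7−9)(7−6)(7−12)(7−4) = (−2)·1·(−5)·3 = 30 ≡ 4, so v_5 = 4^{−1} = 10 (mod 13).
  v = [1, 9, 8, 11, 10].
Step 2: syndromes of r = [2, 6, 11, 0, 10] (all sums mod 13).
  S_0 = Σ v_i r_i = 1·2 + 9·6 + 8·11 + 11·0 + 10·10 = 244 ≡ 10.
  S_1 = Σ v_i α_i r_i = 1·9·2 + 9·6·6 + 8·12·11 + 11·4·0 + 10·7·10 = 2098 ≡ 5.
  α_i^2 mod 13 = [3, 10, 1, 3, 10].
  S_2 = Σ v_i α_i^2 r_i = 1·3·2 + 9·10·6 + 8·1·11 + 11·3·0 + 10·10·10 = 1634 ≡ 9.
  S = (10, 5, 9) ≠ 0, so r is not a codeword (an error is present).
Step 3: locate the error. For a single error e at position i, S_ℓ = v_i·e·α_i^ℓ, so α_err = S_1/S_0.
  S_0^{−1} = 10^{−1} = 4 (mod 13), so α_err = 5·4 = 20 ≡ 7 = α_5. Error position i = 5.
  Consistency check: S_2/S_1 = 9·8 = 72 ≡ 7 = α_err ✓ (single-error assumption holds).
Step 4: error magnitude e = S_0/v_5 = S_0·∏_{j≠5}(α_5 − α_j) = 10·4 = 40 ≡ 1 (mod 13).
Step 5: correct position 5: c_5 = r_5 − e = 10 − 1 ≡ 9 (mod 13). Hence c = [2, 6, 11, 0, 9].
  Check: interpolating c through the α_i gives m(x) = 1 + 3·x (degree < 2) with m(α_i) = c_i for every i, so c is indeed a codeword.
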